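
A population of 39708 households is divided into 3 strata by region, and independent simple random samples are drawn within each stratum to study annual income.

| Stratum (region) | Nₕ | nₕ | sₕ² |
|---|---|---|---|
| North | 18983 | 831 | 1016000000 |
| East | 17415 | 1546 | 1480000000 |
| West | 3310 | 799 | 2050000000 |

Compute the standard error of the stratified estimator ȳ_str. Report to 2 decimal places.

669.71

Var(ȳ_str) = Σₕ Wₕ²(1 − fₕ)sₕ²/nₕ with Wₕ = Nₕ/N, N = 39708.
North: Wₕ = 0.47806487; term = 0.47806487²·(1 − 0.04377601)·1016000000/831 = 267193.56.
East: Wₕ = 0.43857661; term = 0.43857661²·(1 − 0.08877405)·1480000000/1546 = 167791.22.
West: Wₕ = 0.08335852; term = 0.08335852²·(1 − 0.24138973)·2050000000/799 = 13524.641.
Sum = 448509.42.
SE = √(448509.42) = 669.71.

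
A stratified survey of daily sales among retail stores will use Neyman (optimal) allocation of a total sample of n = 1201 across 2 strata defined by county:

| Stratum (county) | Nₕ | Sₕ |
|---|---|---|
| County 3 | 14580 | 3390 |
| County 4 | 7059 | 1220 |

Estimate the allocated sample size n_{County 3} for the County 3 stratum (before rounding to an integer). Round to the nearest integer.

1023

Neyman allocation: nₕ = n·NₕSₕ / Σⱼ NⱼSⱼ.
Σ NⱼSⱼ = 14580·3390 + 7059·1220 = 5.803818 × 10^7.
n_{County 3} = 1201·14580·3390 / (5.803818 × 10^7) = 1023.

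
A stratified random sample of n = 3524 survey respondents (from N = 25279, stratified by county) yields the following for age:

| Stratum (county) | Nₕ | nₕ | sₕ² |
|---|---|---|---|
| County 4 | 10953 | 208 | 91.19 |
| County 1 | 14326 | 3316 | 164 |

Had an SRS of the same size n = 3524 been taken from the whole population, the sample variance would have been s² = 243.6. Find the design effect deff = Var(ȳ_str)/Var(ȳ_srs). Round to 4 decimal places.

1.5625

Var(ȳ_str) = Σ Wₕ²(1−fₕ)sₕ²/nₕ with Wₕ = Nₕ/25279:
  County 4: (10953/25279)²·(1−208/10953)·91.19/208 = 0.080742763
  County 1: (14326/25279)²·(1−3316/14326)·164/3316 = 0.012207362
  → Var(ȳ_str) = 0.092950125.
Var(ȳ_srs) = (1 − 3524/25279)·243.6/3524 = 0.059489536.
deff = 0.092950125 / 0.059489536 = 1.5625.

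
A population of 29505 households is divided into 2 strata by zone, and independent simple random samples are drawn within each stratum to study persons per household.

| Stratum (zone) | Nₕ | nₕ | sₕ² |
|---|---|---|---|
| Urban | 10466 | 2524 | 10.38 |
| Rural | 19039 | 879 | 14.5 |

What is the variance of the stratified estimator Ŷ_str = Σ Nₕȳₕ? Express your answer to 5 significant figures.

6.0453 × 10^6

Var(Ŷ_str) = Σₕ Nₕ²(1 − fₕ)sₕ²/nₕ.
Urban: 10466²·(1 − 2524/10466)·10.38/2524 = 341836.64.
Rural: 19039²·(1 − 879/19039)·14.5/879 = 5.7034693 × 10^6.
Sum = 6.0453059 × 10^6.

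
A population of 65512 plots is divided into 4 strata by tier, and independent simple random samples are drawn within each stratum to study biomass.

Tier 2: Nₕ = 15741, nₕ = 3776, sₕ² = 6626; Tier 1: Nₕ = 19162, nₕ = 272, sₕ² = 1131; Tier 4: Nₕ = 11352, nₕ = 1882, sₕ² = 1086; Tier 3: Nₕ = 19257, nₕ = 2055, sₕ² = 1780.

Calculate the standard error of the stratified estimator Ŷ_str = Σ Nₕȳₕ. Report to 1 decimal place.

Var(Ŷ_str) = Σₕ Nₕ²(1 − fₕ)sₕ²/nₕ.
Tier 2: 15741²·(1 − 3776/15741)·6626/3776 = 3.3049468 × 10^8.
Tier 1: 19162²·(1 − 272/19162)·1131/272 = 1.5051039 × 10^9.
Tier 4: 11352²·(1 − 1882/11352)·1086/1882 = 6.2034397 × 10^7.
Tier 3: 19257²·(1 − 2055/19257)·1780/2055 = 2.8692986 × 10^8.
Sum = 2.1845628 × 10^9.
SE = √(2.1845628 × 10^9) = 46739.3.

46739.3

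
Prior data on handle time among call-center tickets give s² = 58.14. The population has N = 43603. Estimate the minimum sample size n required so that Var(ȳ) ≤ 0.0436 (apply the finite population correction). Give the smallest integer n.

Without fpc, n₀ = s²/D = 58.14/0.0436 = 1333.4862.
With fpc, (1 − n/N)·s²/n ≤ D requires n ≥ n₀/(1 + n₀/N) = 1333.4862/(1 + 1333.4862/43603) = 1293.9151.
Rounding up, n = 1294.

1294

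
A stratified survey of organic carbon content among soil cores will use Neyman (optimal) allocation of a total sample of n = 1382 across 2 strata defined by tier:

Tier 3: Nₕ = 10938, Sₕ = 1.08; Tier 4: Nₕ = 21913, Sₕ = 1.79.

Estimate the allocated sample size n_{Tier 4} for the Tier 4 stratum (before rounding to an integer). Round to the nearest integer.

1062

Neyman allocation: nₕ = n·NₕSₕ / Σⱼ NⱼSⱼ.
Σ NⱼSⱼ = 10938·1.08 + 21913·1.79 = 51037.31.
n_{Tier 4} = 1382·21913·1.79 / 51037.31 = 1062.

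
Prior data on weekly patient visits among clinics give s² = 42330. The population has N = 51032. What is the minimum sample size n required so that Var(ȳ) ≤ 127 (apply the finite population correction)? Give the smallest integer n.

Without fpc, n₀ = s²/D = 42330/127 = 333.3071.
With fpc, (1 − n/N)·s²/n ≤ D requires n ≥ n₀/(1 + n₀/N) = 333.3071/(1 + 333.3071/51032) = 331.1443.
Rounding up, n = 332.

332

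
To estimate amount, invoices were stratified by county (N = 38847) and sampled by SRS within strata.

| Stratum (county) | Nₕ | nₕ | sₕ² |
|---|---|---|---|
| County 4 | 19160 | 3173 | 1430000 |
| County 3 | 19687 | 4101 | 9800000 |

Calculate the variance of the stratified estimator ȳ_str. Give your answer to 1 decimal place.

Var(ȳ_str) = Σₕ Wₕ²(1 − fₕ)sₕ²/nₕ with Wₕ = Nₕ/N, N = 38847.
County 4: Wₕ = 0.49321698; term = 0.49321698²·(1 − 0.16560543)·1430000/3173 = 91.477329.
County 3: Wₕ = 0.50678302; term = 0.50678302²·(1 − 0.20831005)·9800000/4101 = 485.8873.
Sum = 577.36463.

577.4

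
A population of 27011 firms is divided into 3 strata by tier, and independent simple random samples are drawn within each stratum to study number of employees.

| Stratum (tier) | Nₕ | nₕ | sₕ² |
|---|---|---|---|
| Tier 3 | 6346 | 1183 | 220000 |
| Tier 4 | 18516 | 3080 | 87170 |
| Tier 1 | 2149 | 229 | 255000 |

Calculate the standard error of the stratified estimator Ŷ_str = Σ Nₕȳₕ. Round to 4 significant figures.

Var(Ŷ_str) = Σₕ Nₕ²(1 − fₕ)sₕ²/nₕ.
Tier 3: 6346²·(1 − 1183/6346)·220000/1183 = 6.0931256 × 10^9.
Tier 4: 18516²·(1 − 3080/18516)·87170/3080 = 8.089064 × 10^9.
Tier 1: 2149²·(1 − 229/2149)·255000/229 = 4.5945432 × 10^9.
Sum = 1.8776733 × 10^10.
SE = √(1.8776733 × 10^10) = 137000.

137000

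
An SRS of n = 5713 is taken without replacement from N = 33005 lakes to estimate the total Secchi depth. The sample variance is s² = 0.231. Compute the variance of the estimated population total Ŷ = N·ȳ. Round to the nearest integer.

36422

Var(Ŷ) = N²·Var(ȳ) = N²·(1 − n/N)·s²/n.
f = 5713/33005 = 0.17309499; Var(ȳ) = 0.82690501·0.231/5713 = 3.3435158 × 10^-5.
Var(Ŷ) = 33005² · (3.3435158 × 10^-5) = 36421.922.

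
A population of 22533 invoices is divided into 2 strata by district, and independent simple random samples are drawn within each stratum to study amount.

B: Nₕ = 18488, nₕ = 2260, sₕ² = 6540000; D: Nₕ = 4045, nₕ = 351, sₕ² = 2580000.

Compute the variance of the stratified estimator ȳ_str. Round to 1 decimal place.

Var(ȳ_str) = Σₕ Wₕ²(1 − fₕ)sₕ²/nₕ with Wₕ = Nₕ/N, N = 22533.
B: Wₕ = 0.82048551; term = 0.82048551²·(1 − 0.12224145)·6540000/2260 = 1709.961.
D: Wₕ = 0.17951449; term = 0.17951449²·(1 − 0.08677379)·2580000/351 = 216.31666.
Sum = 1926.2777.

1926.3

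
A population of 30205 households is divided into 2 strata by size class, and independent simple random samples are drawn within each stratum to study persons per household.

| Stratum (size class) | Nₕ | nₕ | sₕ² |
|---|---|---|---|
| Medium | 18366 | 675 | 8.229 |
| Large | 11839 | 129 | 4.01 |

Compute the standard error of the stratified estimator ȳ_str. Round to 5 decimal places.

Var(ȳ_str) = Σₕ Wₕ²(1 − fₕ)sₕ²/nₕ with Wₕ = Nₕ/N, N = 30205.
Medium: Wₕ = 0.60804503; term = 0.60804503²·(1 − 0.03675270)·8.229/675 = 0.0043416276.
Large: Wₕ = 0.39195497; term = 0.39195497²·(1 − 0.01089619)·4.01/129 = 0.0047235541.
Sum = 0.0090651817.
SE = √(0.0090651817) = 0.09521.

0.09521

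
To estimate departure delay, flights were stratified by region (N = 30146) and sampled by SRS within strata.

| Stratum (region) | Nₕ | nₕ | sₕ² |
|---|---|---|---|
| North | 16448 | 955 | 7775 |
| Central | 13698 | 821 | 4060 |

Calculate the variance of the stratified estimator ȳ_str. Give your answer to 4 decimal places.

3.2427

Var(ȳ_str) = Σₕ Wₕ²(1 − fₕ)sₕ²/nₕ with Wₕ = Nₕ/N, N = 30146.
North: Wₕ = 0.54561136; term = 0.54561136²·(1 − 0.05806177)·7775/955 = 2.2828967.
Central: Wₕ = 0.45438864; term = 0.45438864²·(1 − 0.05993576)·4060/821 = 0.95983226.
Sum = 3.242729.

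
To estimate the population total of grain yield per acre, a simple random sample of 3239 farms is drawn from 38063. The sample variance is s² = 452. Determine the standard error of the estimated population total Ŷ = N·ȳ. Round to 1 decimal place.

13600.5

Var(Ŷ) = N²·Var(ȳ) = N²·(1 − n/N)·s²/n.
f = 3239/38063 = 0.08509576; Var(ȳ) = 0.91490424·452/3239 = 0.12767419.
Var(Ŷ) = 38063² · 0.12767419 = 1.8497334 × 10^8.
SE(Ŷ) = √(1.8497334 × 10^8) = 13600.5.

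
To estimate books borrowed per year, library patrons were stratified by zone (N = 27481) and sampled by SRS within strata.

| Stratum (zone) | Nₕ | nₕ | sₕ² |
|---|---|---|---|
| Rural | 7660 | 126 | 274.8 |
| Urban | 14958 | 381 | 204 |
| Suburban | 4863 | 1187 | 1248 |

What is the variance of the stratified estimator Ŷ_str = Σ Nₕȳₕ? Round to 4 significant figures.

Var(Ŷ_str) = Σₕ Nₕ²(1 − fₕ)sₕ²/nₕ.
Rural: 7660²·(1 − 126/7660)·274.8/126 = 1.2586372 × 10^8.
Urban: 14958²·(1 − 381/14958)·204/381 = 1.1674731 × 10^8.
Suburban: 4863²·(1 − 1187/4863)·1248/1187 = 1.8795057 × 10^7.
Sum = 2.6140609 × 10^8.

2.614 × 10^8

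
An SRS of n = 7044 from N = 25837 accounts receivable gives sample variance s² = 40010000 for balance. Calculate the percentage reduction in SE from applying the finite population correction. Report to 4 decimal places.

f = n/N = 7044/25837 = 0.27263227.
SE_no-fpc = √(s²/n) = 75.36585; SE_fpc = √((1−f)s²/n) = 64.276411.
Ratio = √(1−f) = 0.85285856. Reduction = 100·(1 − 0.85285856) = 14.7141%.

14.7141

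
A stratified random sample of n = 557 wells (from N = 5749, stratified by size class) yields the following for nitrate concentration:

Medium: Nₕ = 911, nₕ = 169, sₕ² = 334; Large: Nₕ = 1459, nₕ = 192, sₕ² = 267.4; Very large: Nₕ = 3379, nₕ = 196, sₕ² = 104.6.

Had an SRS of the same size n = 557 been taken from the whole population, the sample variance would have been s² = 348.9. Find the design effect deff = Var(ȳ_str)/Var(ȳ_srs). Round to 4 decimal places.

Var(ȳ_str) = Σ Wₕ²(1−fₕ)sₕ²/nₕ with Wₕ = Nₕ/5749:
  Medium: (911/5749)²·(1−169/911)·334/169 = 0.040420104
  Large: (1459/5749)²·(1−192/1459)·267.4/192 = 0.07789462
  Very large: (3379/5749)²·(1−196/3379)·104.6/196 = 0.17366641
  → Var(ȳ_str) = 0.29198113.
Var(ȳ_srs) = (1 − 557/5749)·348.9/557 = 0.56570257.
deff = 0.29198113 / 0.56570257 = 0.5161.

0.5161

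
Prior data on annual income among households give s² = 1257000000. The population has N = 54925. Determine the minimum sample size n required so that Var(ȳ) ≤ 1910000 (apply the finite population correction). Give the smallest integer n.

Without fpc, n₀ = s²/D = 1257000000/1910000 = 658.1152.
With fpc, (1 − n/N)·s²/n ≤ D requires n ≥ n₀/(1 + n₀/N) = 658.1152/(1 + 658.1152/54925) = 650.3230.
Rounding up, n = 651.

651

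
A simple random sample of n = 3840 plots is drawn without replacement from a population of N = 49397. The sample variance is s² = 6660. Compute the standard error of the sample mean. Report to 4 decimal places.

1.2647

Under SRS without replacement, Var(ȳ) = (1 − f)·s²/n with f = n/N = 3840/49397 = 0.07773751.
Var(ȳ) = (1 − 0.07773751)·6660/3840 = 0.92226249·1.734375 = 1.599549.
SE(ȳ) = √(1.599549) = 1.2647.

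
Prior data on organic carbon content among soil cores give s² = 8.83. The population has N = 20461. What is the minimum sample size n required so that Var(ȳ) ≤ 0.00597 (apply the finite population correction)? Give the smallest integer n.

Without fpc, n₀ = s²/D = 8.83/0.00597 = 1479.0620.
With fpc, (1 − n/N)·s²/n ≤ D requires n ≥ n₀/(1 + n₀/N) = 1479.0620/(1 + 1479.0620/20461) = 1379.3529.
Rounding up, n = 1380.

1380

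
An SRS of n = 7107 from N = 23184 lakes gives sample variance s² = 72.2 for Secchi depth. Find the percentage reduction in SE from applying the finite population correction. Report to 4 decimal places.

16.7262

f = n/N = 7107/23184 = 0.30654762.
SE_no-fpc = √(s²/n) = 0.10079186; SE_fpc = √((1−f)s²/n) = 0.083933196.
Ratio = √(1−f) = 0.83273788. Reduction = 100·(1 − 0.83273788) = 16.7262%.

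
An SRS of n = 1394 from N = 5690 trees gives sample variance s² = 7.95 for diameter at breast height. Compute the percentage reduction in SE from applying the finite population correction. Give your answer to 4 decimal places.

13.1088

f = n/N = 1394/5690 = 0.24499121.
SE_no-fpc = √(s²/n) = 0.075518295; SE_fpc = √((1−f)s²/n) = 0.065618784.
Ratio = √(1−f) = 0.86891242. Reduction = 100·(1 − 0.86891242) = 13.1088%.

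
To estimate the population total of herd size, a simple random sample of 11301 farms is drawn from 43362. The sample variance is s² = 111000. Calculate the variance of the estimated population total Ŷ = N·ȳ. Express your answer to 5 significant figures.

Var(Ŷ) = N²·Var(ȳ) = N²·(1 − n/N)·s²/n.
f = 11301/43362 = 0.26061990; Var(ȳ) = 0.73938010·111000/11301 = 7.2622946.
Var(Ŷ) = 43362² · 7.2622946 = 1.3655024 × 10^10.

1.3655 × 10^10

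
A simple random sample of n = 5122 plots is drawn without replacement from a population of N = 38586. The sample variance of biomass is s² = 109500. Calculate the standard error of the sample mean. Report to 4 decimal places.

4.3059

Under SRS without replacement, Var(ȳ) = (1 − f)·s²/n with f = n/N = 5122/38586 = 0.13274245.
Var(ȳ) = (1 − 0.13274245)·109500/5122 = 0.86725755·21.378368 = 18.540551.
SE(ȳ) = √(18.540551) = 4.3059.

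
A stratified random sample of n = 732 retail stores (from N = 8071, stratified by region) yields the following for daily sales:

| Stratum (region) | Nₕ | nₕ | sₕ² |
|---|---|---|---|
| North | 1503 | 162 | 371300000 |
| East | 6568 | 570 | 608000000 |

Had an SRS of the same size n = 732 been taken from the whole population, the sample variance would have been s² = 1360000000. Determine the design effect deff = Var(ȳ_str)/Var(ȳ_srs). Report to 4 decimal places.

0.4238

Var(ȳ_str) = Σ Wₕ²(1−fₕ)sₕ²/nₕ with Wₕ = Nₕ/8071:
  North: (1503/8071)²·(1−162/1503)·371300000/162 = 70915.799
  East: (6568/8071)²·(1−570/6568)·608000000/570 = 645080.09
  → Var(ȳ_str) = 715995.89.
Var(ȳ_srs) = (1 − 732/8071)·1360000000/732 = 1.689419 × 10^6.
deff = 715995.89 / (1.689419 × 10^6) = 0.4238.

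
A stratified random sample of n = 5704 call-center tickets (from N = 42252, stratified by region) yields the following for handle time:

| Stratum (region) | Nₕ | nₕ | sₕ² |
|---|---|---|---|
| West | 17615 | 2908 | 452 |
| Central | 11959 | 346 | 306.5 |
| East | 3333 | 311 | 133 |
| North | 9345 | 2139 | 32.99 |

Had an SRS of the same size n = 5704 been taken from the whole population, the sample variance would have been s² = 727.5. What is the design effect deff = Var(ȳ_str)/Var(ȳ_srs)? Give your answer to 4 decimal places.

Var(ȳ_str) = Σ Wₕ²(1−fₕ)sₕ²/nₕ with Wₕ = Nₕ/42252:
  West: (17615/42252)²·(1−2908/17615)·452/2908 = 0.022555696
  Central: (11959/42252)²·(1−346/11959)·306.5/346 = 0.068912678
  East: (3333/42252)²·(1−311/3333)·133/311 = 0.0024128287
  North: (9345/42252)²·(1−2139/9345)·32.99/2139 = 5.8176897 × 10^-4
  → Var(ȳ_str) = 0.094462972.
Var(ȳ_srs) = (1 − 5704/42252)·727.5/5704 = 0.11032396.
deff = 0.094462972 / 0.11032396 = 0.8562.

0.8562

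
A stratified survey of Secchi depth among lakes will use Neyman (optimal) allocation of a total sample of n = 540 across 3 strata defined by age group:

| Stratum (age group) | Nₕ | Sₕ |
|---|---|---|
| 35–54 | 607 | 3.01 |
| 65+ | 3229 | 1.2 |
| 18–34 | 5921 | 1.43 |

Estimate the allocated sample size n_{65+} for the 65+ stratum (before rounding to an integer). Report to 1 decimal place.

Neyman allocation: nₕ = n·NₕSₕ / Σⱼ NⱼSⱼ.
Σ NⱼSⱼ = 607·3.01 + 3229·1.2 + 5921·1.43 = 14168.9.
n_{65+} = 540·3229·1.2 / 14168.9 = 147.7.

147.7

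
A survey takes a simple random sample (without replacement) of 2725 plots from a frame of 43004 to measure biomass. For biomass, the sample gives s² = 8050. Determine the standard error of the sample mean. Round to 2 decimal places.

1.66

Under SRS without replacement, Var(ȳ) = (1 − f)·s²/n with f = n/N = 2725/43004 = 0.06336620.
Var(ȳ) = (1 − 0.06336620)·8050/2725 = 0.93663380·2.9541284 = 2.7669366.
SE(ȳ) = √(2.7669366) = 1.66.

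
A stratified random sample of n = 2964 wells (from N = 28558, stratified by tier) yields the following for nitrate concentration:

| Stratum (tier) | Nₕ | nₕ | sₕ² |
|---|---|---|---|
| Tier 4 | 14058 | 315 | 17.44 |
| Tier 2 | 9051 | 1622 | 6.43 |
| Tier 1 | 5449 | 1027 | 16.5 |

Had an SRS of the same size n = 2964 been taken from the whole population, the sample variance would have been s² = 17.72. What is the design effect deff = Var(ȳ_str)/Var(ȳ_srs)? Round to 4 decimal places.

2.5975

Var(ȳ_str) = Σ Wₕ²(1−fₕ)sₕ²/nₕ with Wₕ = Nₕ/28558:
  Tier 4: (14058/28558)²·(1−315/14058)·17.44/315 = 0.013115518
  Tier 2: (9051/28558)²·(1−1622/9051)·6.43/1622 = 3.2683719 × 10^-4
  Tier 1: (5449/28558)²·(1−1027/5449)·16.5/1027 = 4.7467184 × 10^-4
  → Var(ȳ_str) = 0.013917027.
Var(ȳ_srs) = (1 − 2964/28558)·17.72/2964 = 0.0053579159.
deff = 0.013917027 / 0.0053579159 = 2.5975.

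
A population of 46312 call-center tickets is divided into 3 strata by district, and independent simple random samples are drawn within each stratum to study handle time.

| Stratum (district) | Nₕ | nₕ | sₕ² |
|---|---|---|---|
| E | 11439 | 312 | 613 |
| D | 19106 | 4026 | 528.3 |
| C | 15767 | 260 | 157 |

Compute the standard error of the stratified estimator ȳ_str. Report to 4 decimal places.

Var(ȳ_str) = Σₕ Wₕ²(1 − fₕ)sₕ²/nₕ with Wₕ = Nₕ/N, N = 46312.
E: Wₕ = 0.24699862; term = 0.24699862²·(1 − 0.02727511)·613/312 = 0.11659635.
D: Wₕ = 0.41254966; term = 0.41254966²·(1 − 0.21071915)·528.3/4026 = 0.017627506.
C: Wₕ = 0.34045172; term = 0.34045172²·(1 − 0.01649014)·157/260 = 0.068836073.
Sum = 0.20305993.
SE = √(0.20305993) = 0.4506.

0.4506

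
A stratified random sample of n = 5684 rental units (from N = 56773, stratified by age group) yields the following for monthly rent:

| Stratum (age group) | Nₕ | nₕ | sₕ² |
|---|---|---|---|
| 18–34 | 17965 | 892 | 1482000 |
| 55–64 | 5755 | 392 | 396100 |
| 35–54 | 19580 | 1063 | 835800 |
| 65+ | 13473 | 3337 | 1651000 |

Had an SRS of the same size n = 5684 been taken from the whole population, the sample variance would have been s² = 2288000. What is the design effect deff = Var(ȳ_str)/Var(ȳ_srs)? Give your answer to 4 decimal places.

0.7652

Var(ȳ_str) = Σ Wₕ²(1−fₕ)sₕ²/nₕ with Wₕ = Nₕ/56773:
  18–34: (17965/56773)²·(1−892/17965)·1482000/892 = 158.10177
  55–64: (5755/56773)²·(1−392/5755)·396100/392 = 9.6758296
  35–54: (19580/56773)²·(1−1063/19580)·835800/1063 = 88.444072
  65+: (13473/56773)²·(1−3337/13473)·1651000/3337 = 20.962259
  → Var(ȳ_str) = 277.18393.
Var(ȳ_srs) = (1 − 5684/56773)·2288000/5684 = 362.23258.
deff = 277.18393 / 362.23258 = 0.7652.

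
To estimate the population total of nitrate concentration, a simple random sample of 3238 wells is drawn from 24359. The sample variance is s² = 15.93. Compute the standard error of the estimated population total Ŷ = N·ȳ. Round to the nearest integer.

1591

Var(Ŷ) = N²·Var(ȳ) = N²·(1 − n/N)·s²/n.
f = 3238/24359 = 0.13292828; Var(ȳ) = 0.86707172·15.93/3238 = 0.0042657358.
Var(Ŷ) = 24359² · 0.0042657358 = 2.5311208 × 10^6.
SE(Ŷ) = √(2.5311208 × 10^6) = 1591.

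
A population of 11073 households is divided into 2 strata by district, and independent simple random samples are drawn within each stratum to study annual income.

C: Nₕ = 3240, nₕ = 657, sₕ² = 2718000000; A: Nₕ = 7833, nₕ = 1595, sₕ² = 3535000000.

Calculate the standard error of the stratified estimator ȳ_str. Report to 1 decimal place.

Var(ȳ_str) = Σₕ Wₕ²(1 − fₕ)sₕ²/nₕ with Wₕ = Nₕ/N, N = 11073.
C: Wₕ = 0.29260363; term = 0.29260363²·(1 − 0.20277778)·2718000000/657 = 282372.83.
A: Wₕ = 0.70739637; term = 0.70739637²·(1 − 0.20362569)·3535000000/1595 = 883225.56.
Sum = 1.1655984 × 10^6.
SE = √(1.1655984 × 10^6) = 1079.6.

1079.6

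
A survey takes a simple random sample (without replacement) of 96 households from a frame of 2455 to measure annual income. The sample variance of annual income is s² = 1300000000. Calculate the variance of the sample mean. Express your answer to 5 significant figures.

Under SRS without replacement, Var(ȳ) = (1 − f)·s²/n with f = n/N = 96/2455 = 0.03910387.
Var(ȳ) = (1 − 0.03910387)·1300000000/96 = 0.96089613·1.3541667 × 10^7 = 1.3012135 × 10^7.

1.3012 × 10^7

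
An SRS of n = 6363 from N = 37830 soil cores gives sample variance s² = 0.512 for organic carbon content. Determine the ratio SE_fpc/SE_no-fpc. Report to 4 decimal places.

0.9120

f = n/N = 6363/37830 = 0.16819984.
SE_no-fpc = √(s²/n) = 0.0089702391; SE_fpc = √((1−f)s²/n) = 0.0081811342.
Ratio = √(1−f) = 0.91203079.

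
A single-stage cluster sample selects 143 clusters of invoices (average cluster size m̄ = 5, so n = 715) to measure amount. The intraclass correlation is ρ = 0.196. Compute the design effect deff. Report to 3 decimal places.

deff = 1 + (5 − 1)·0.196 = 1 + 0.784 = 1.784.

1.784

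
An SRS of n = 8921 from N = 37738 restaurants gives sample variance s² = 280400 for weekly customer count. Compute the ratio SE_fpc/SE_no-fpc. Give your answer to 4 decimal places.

0.8738

f = n/N = 8921/37738 = 0.23639303.
SE_no-fpc = √(s²/n) = 5.6063762; SE_fpc = √((1−f)s²/n) = 4.8991099.
Ratio = √(1−f) = 0.87384608.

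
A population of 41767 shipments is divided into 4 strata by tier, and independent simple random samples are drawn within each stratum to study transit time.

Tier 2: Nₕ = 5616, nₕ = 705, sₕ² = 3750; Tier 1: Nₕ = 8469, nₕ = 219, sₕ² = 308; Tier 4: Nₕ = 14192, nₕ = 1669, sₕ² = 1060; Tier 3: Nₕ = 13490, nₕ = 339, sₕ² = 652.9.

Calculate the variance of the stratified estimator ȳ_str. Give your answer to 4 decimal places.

Var(ȳ_str) = Σₕ Wₕ²(1 − fₕ)sₕ²/nₕ with Wₕ = Nₕ/N, N = 41767.
Tier 2: Wₕ = 0.13446022; term = 0.13446022²·(1 − 0.12553419)·3750/705 = 0.084095473.
Tier 1: Wₕ = 0.20276774; term = 0.20276774²·(1 − 0.02585902)·308/219 = 0.056328232.
Tier 4: Wₕ = 0.33978979; term = 0.33978979²·(1 − 0.11760147)·1060/1669 = 0.064704569.
Tier 3: Wₕ = 0.32298226; term = 0.32298226²·(1 − 0.02512973)·652.9/339 = 0.19586243.
Sum = 0.4009907.

0.4010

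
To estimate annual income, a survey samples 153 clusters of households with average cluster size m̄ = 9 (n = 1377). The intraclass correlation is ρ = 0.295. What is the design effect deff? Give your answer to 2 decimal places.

3.36

deff = 1 + (9 − 1)·0.295 = 1 + 2.36 = 3.36.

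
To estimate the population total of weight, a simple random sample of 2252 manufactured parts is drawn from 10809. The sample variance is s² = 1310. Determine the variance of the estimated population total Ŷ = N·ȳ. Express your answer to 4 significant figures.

Var(Ŷ) = N²·Var(ȳ) = N²·(1 − n/N)·s²/n.
f = 2252/10809 = 0.20834490; Var(ȳ) = 0.79165510·1310/2252 = 0.46050985.
Var(Ŷ) = 10809² · 0.46050985 = 5.3803429 × 10^7.

5.380 × 10^7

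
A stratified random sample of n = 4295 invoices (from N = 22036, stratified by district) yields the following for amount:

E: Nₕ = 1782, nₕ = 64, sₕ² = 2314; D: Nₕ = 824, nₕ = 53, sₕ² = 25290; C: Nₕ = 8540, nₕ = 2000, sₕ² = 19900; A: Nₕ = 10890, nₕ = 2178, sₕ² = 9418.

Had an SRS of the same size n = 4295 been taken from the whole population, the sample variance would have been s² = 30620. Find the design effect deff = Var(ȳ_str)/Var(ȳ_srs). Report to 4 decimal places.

0.4951

Var(ȳ_str) = Σ Wₕ²(1−fₕ)sₕ²/nₕ with Wₕ = Nₕ/22036:
  E: (1782/22036)²·(1−64/1782)·2314/64 = 0.22795478
  D: (824/22036)²·(1−53/824)·25290/53 = 0.6242938
  C: (8540/22036)²·(1−2000/8540)·19900/2000 = 1.1444404
  A: (10890/22036)²·(1−2178/10890)·9418/2178 = 0.84485277
  → Var(ȳ_str) = 2.8415418.
Var(ȳ_srs) = (1 − 4295/22036)·30620/4295 = 5.7396756.
deff = 2.8415418 / 5.7396756 = 0.4951.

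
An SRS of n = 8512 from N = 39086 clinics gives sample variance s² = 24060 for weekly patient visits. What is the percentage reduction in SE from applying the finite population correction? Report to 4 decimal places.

11.5566

f = n/N = 8512/39086 = 0.21777619.
SE_no-fpc = √(s²/n) = 1.6812489; SE_fpc = √((1−f)s²/n) = 1.486954.
Ratio = √(1−f) = 0.88443418. Reduction = 100·(1 − 0.88443418) = 11.5566%.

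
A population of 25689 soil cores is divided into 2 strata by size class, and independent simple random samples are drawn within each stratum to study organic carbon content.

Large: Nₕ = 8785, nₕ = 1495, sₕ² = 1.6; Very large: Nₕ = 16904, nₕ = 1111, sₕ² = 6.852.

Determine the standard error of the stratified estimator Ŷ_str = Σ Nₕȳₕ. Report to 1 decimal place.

Var(Ŷ_str) = Σₕ Nₕ²(1 − fₕ)sₕ²/nₕ.
Large: 8785²·(1 − 1495/8785)·1.6/1495 = 68540.629.
Very large: 16904²·(1 − 1111/16904)·6.852/1111 = 1.6464836 × 10^6.
Sum = 1.7150242 × 10^6.
SE = √(1.7150242 × 10^6) = 1309.6.

1309.6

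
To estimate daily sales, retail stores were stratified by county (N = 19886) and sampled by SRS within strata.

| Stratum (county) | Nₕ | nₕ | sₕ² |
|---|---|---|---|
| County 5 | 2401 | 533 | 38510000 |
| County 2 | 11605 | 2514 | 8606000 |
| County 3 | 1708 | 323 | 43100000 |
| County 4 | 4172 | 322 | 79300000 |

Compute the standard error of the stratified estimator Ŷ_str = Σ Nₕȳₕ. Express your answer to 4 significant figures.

2.226 × 10^6

Var(Ŷ_str) = Σₕ Nₕ²(1 − fₕ)sₕ²/nₕ.
County 5: 2401²·(1 − 533/2401)·38510000/533 = 3.2405247 × 10^11.
County 2: 11605²·(1 − 2514/11605)·8606000/2514 = 3.6115437 × 10^11.
County 3: 1708²·(1 − 323/1708)·43100000/323 = 3.1565479 × 10^11.
County 4: 4172²·(1 − 322/4172)·79300000/322 = 3.9556909 × 10^12.
Sum = 4.9565525 × 10^12.
SE = √(4.9565525 × 10^12) = 2.226 × 10^6.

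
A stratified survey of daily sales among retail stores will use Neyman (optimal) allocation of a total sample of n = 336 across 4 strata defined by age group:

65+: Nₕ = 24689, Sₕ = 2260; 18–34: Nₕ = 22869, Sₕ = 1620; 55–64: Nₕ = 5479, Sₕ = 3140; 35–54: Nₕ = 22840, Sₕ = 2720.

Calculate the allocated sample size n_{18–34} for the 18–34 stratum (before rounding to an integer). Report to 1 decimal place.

72.3

Neyman allocation: nₕ = n·NₕSₕ / Σⱼ NⱼSⱼ.
Σ NⱼSⱼ = 24689·2260 + 22869·1620 + 5479·3140 + 22840·2720 = 1.7217378 × 10^8.
n_{18–34} = 336·22869·1620 / (1.7217378 × 10^8) = 72.3.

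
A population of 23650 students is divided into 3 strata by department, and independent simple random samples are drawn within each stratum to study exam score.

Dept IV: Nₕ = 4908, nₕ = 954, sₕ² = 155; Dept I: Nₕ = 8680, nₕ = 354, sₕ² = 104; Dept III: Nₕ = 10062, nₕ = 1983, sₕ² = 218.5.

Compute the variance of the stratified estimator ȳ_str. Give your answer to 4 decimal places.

0.0596

Var(ȳ_str) = Σₕ Wₕ²(1 − fₕ)sₕ²/nₕ with Wₕ = Nₕ/N, N = 23650.
Dept IV: Wₕ = 0.20752643; term = 0.20752643²·(1 − 0.19437653)·155/954 = 0.0056371845.
Dept I: Wₕ = 0.36701903; term = 0.36701903²·(1 − 0.04078341)·104/354 = 0.0379598.
Dept III: Wₕ = 0.42545455; term = 0.42545455²·(1 − 0.19707812)·218.5/1983 = 0.016014315.
Sum = 0.0596113.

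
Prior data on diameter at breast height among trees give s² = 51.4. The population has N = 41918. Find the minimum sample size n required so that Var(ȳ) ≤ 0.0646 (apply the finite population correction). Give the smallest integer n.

Without fpc, n₀ = s²/D = 51.4/0.0646 = 795.6656.
With fpc, (1 − n/N)·s²/n ≤ D requires n ≥ n₀/(1 + n₀/N) = 795.6656/(1 + 795.6656/41918) = 780.8440.
Rounding up, n = 781.

781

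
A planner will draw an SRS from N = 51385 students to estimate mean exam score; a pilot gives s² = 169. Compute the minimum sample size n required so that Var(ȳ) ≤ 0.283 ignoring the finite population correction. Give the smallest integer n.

598

Without fpc, n₀ = s²/D = 169/0.283 = 597.1731.
Rounding up, n = 598.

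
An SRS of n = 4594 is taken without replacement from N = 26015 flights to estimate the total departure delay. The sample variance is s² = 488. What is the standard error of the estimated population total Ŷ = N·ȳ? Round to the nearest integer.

Var(Ŷ) = N²·Var(ȳ) = N²·(1 − n/N)·s²/n.
f = 4594/26015 = 0.17659043; Var(ȳ) = 0.82340957·488/4594 = 0.087467103.
Var(Ŷ) = 26015² · 0.087467103 = 5.9196006 × 10^7.
SE(Ŷ) = √(5.9196006 × 10^7) = 7694.

7694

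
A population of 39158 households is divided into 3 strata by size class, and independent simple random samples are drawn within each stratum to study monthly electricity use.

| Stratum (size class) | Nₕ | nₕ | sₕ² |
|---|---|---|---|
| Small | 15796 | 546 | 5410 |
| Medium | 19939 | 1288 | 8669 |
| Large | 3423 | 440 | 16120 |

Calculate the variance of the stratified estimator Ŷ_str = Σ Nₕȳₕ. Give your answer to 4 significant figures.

Var(Ŷ_str) = Σₕ Nₕ²(1 − fₕ)sₕ²/nₕ.
Small: 15796²·(1 − 546/15796)·5410/546 = 2.3868306 × 10^9.
Medium: 19939²·(1 − 1288/19939)·8669/1288 = 2.5029872 × 10^9.
Large: 3423²·(1 − 440/3423)·16120/440 = 3.7408691 × 10^8.
Sum = 5.2639047 × 10^9.

5.264 × 10^9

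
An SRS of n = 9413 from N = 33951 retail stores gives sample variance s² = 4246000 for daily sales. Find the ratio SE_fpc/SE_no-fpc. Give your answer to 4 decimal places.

0.8501

f = n/N = 9413/33951 = 0.27725251.
SE_no-fpc = √(s²/n) = 21.238604; SE_fpc = √((1−f)s²/n) = 18.055905.
Ratio = √(1−f) = 0.85014557.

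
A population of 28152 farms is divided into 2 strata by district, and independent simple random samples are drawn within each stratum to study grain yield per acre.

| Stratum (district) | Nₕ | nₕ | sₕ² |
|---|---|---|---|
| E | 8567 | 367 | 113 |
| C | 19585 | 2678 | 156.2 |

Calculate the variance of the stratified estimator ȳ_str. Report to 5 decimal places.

Var(ȳ_str) = Σₕ Wₕ²(1 − fₕ)sₕ²/nₕ with Wₕ = Nₕ/N, N = 28152.
E: Wₕ = 0.30431230; term = 0.30431230²·(1 − 0.04283880)·113/367 = 0.027292071.
C: Wₕ = 0.69568770; term = 0.69568770²·(1 − 0.13673730)·156.2/2678 = 0.024369245.
Sum = 0.051661316.

0.05166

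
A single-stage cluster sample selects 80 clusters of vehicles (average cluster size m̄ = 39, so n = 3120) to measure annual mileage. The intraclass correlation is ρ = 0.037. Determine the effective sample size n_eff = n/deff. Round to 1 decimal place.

deff = 1 + (39 − 1)·0.037 = 1 + 1.406 = 2.406.
n_eff = 3120 / 2.406 = 1296.8.

1296.8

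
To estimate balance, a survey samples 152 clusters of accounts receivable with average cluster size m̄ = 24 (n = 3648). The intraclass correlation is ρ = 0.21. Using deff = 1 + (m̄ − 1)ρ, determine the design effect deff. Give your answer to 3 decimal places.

5.830

deff = 1 + (24 − 1)·0.21 = 1 + 4.83 = 5.83.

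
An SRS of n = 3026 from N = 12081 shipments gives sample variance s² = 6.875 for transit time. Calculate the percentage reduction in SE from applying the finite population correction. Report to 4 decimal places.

13.4249

f = n/N = 3026/12081 = 0.25047595.
SE_no-fpc = √(s²/n) = 0.047665252; SE_fpc = √((1−f)s²/n) = 0.041266219.
Ratio = √(1−f) = 0.86575057. Reduction = 100·(1 − 0.86575057) = 13.4249%.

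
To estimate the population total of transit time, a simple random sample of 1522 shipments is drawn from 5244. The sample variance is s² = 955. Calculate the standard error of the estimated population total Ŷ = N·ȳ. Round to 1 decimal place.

Var(Ŷ) = N²·Var(ȳ) = N²·(1 − n/N)·s²/n.
f = 1522/5244 = 0.29023646; Var(ȳ) = 0.70976354·955/1522 = 0.44535097.
Var(Ŷ) = 5244² · 0.44535097 = 1.2246945 × 10^7.
SE(Ŷ) = √(1.2246945 × 10^7) = 3499.6.

3499.6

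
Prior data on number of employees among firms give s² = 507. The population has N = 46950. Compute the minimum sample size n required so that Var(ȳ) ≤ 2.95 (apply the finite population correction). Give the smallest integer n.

172

Without fpc, n₀ = s²/D = 507/2.95 = 171.8644.
With fpc, (1 − n/N)·s²/n ≤ D requires n ≥ n₀/(1 + n₀/N) = 171.8644/(1 + 171.8644/46950) = 171.2376.
Rounding up, n = 172.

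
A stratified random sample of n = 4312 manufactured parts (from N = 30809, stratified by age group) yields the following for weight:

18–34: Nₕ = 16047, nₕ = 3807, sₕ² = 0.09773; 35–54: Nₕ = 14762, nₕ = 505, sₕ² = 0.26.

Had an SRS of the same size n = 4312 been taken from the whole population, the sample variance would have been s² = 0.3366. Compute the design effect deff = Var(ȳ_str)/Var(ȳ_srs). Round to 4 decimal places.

1.7795

Var(ȳ_str) = Σ Wₕ²(1−fₕ)sₕ²/nₕ with Wₕ = Nₕ/30809:
  18–34: (16047/30809)²·(1−3807/16047)·0.09773/3807 = 5.3120859 × 10^-6
  35–54: (14762/30809)²·(1−505/14762)·0.26/505 = 1.1415636 × 10^-4
  → Var(ȳ_str) = 1.1946845 × 10^-4.
Var(ȳ_srs) = (1 − 4312/30809)·0.3366/4312 = 6.7135846 × 10^-5.
deff = (1.1946845 × 10^-4) / (6.7135846 × 10^-5) = 1.7795.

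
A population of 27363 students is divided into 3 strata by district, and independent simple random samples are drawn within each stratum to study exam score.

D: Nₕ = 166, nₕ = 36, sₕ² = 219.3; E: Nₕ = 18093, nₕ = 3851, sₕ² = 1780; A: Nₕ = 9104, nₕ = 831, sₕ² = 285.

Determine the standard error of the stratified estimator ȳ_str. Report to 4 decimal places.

Var(ȳ_str) = Σₕ Wₕ²(1 − fₕ)sₕ²/nₕ with Wₕ = Nₕ/N, N = 27363.
D: Wₕ = 0.00606659; term = 0.00606659²·(1 − 0.21686747)·219.3/36 = 1.7557398 × 10^-4.
E: Wₕ = 0.66122136; term = 0.66122136²·(1 − 0.21284475)·1780/3851 = 0.15907452.
A: Wₕ = 0.33271206; term = 0.33271206²·(1 − 0.09127856)·285/831 = 0.034499412.
Sum = 0.19374951.
SE = √(0.19374951) = 0.4402.

0.4402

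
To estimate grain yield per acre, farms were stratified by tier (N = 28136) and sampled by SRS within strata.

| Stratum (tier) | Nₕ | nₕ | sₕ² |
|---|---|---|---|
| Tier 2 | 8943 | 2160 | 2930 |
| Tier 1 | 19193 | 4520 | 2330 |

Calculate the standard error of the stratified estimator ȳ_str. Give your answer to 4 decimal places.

0.5360

Var(ȳ_str) = Σₕ Wₕ²(1 − fₕ)sₕ²/nₕ with Wₕ = Nₕ/N, N = 28136.
Tier 2: Wₕ = 0.31784902; term = 0.31784902²·(1 − 0.24152969)·2930/2160 = 0.10394275.
Tier 1: Wₕ = 0.68215098; term = 0.68215098²·(1 − 0.23550253)·2330/4520 = 0.18338109.
Sum = 0.28732384.
SE = √(0.28732384) = 0.5360.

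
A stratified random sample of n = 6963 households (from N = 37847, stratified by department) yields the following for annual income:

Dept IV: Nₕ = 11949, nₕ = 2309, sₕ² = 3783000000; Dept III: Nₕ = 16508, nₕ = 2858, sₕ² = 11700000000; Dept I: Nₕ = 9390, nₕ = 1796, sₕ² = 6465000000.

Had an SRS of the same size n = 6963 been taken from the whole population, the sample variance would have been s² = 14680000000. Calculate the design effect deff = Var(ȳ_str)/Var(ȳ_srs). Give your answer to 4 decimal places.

Var(ȳ_str) = Σ Wₕ²(1−fₕ)sₕ²/nₕ with Wₕ = Nₕ/37847:
  Dept IV: (11949/37847)²·(1−2309/11949)·3783000000/2309 = 131752.26
  Dept III: (16508/37847)²·(1−2858/16508)·11700000000/2858 = 644002.91
  Dept I: (9390/37847)²·(1−1796/9390)·6465000000/1796 = 179198.95
  → Var(ȳ_str) = 954954.12.
Var(ȳ_srs) = (1 − 6963/37847)·14680000000/6963 = 1.7204092 × 10^6.
deff = 954954.12 / (1.7204092 × 10^6) = 0.5551.

0.5551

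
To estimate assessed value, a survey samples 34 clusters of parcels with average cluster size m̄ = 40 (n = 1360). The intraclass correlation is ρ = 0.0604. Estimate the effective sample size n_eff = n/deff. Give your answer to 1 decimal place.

deff = 1 + (40 − 1)·0.0604 = 1 + 2.3556 = 3.3556.
n_eff = 1360 / 3.3556 = 405.3.

405.3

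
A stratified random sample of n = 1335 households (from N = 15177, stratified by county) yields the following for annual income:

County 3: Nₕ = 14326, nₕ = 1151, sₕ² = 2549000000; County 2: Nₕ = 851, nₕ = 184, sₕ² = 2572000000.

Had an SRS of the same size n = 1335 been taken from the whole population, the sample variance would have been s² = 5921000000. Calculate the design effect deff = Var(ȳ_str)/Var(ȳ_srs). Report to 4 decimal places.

0.4571

Var(ȳ_str) = Σ Wₕ²(1−fₕ)sₕ²/nₕ with Wₕ = Nₕ/15177:
  County 3: (14326/15177)²·(1−1151/14326)·2549000000/1151 = 1.8146723 × 10^6
  County 2: (851/15177)²·(1−184/851)·2572000000/184 = 34445.831
  → Var(ȳ_str) = 1.8491181 × 10^6.
Var(ȳ_srs) = (1 − 1335/15177)·5921000000/1335 = 4.0450762 × 10^6.
deff = (1.8491181 × 10^6) / (4.0450762 × 10^6) = 0.4571.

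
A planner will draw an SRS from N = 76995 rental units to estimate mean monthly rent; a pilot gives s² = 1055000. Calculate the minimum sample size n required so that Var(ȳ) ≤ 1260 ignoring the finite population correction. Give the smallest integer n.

Without fpc, n₀ = s²/D = 1055000/1260 = 837.3016.
Rounding up, n = 838.

838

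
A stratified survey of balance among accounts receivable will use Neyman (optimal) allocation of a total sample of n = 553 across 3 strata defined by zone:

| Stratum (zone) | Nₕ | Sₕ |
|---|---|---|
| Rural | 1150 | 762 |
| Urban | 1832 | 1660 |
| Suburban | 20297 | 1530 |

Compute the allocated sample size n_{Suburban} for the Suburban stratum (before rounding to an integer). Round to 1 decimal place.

Neyman allocation: nₕ = n·NₕSₕ / Σⱼ NⱼSⱼ.
Σ NⱼSⱼ = 1150·762 + 1832·1660 + 20297·1530 = 3.497183 × 10^7.
n_{Suburban} = 553·20297·1530 / (3.497183 × 10^7) = 491.1.

491.1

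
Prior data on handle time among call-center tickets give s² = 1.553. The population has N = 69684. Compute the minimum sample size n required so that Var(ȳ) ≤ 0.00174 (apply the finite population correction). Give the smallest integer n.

882

Without fpc, n₀ = s²/D = 1.553/0.00174 = 892.5287.
With fpc, (1 − n/N)·s²/n ≤ D requires n ≥ n₀/(1 + n₀/N) = 892.5287/(1 + 892.5287/69684) = 881.2416.
Rounding up, n = 882.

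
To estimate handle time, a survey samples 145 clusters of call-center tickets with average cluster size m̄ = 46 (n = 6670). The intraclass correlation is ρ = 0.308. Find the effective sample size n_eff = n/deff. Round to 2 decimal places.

448.86

deff = 1 + (46 − 1)·0.308 = 1 + 13.86 = 14.86.
n_eff = 6670 / 14.86 = 448.86.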